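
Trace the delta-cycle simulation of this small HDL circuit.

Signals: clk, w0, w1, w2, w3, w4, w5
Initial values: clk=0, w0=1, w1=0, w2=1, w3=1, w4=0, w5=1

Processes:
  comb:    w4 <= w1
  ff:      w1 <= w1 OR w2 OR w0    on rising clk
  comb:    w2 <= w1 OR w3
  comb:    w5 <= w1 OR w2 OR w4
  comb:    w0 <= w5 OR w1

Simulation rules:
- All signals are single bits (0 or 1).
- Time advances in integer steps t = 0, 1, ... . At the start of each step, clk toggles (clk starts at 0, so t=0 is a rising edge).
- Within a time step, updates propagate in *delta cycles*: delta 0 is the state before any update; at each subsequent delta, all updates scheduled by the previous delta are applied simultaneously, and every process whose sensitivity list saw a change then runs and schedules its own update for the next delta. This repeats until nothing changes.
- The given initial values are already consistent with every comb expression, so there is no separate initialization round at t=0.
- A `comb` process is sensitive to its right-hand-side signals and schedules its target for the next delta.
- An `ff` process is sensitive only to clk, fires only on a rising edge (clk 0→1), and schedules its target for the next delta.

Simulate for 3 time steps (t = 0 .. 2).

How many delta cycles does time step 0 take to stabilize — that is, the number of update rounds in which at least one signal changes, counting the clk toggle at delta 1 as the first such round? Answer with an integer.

t=0 Δ0: w3=1 w4=0 w5=1 w2=1 clk=0 w1=0 w0=1
  Δ1: clk:0→1
  Δ2: w1:0→1
  Δ3: w4:0→1
  (3Δ to stable)
t=1 Δ0: w3=1 w4=1 w5=1 w2=1 clk=1 w1=1 w0=1
  Δ1: clk:1→0
  (1Δ to stable)
t=2 Δ0: w3=1 w4=1 w5=1 w2=1 clk=0 w1=1 w0=1
  Δ1: clk:0→1
  (1Δ to stable)

3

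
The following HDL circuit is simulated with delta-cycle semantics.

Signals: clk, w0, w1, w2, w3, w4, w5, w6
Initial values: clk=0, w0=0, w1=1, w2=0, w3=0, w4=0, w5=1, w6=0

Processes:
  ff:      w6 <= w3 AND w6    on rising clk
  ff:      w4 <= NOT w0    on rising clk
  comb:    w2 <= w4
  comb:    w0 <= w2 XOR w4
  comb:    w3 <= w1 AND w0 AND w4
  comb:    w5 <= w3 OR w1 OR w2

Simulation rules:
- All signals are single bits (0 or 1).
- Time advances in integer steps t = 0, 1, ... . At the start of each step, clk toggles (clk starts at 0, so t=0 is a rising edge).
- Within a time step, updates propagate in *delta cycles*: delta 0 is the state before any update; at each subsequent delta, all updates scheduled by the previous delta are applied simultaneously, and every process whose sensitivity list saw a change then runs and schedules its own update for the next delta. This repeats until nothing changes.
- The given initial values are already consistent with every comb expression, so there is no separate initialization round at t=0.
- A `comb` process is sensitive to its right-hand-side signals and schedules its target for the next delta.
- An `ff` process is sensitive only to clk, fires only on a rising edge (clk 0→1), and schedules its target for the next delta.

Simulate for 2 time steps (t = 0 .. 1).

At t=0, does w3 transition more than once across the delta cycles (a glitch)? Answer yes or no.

yes

[bits: w4,w1,w0,w6,w2,w5,clk,w3]
t=0: Δ0=01000100 Δ1=01000110 Δ2=11000110 Δ3=11101110 Δ4=11001111 Δ5=11001110 | 5Δ
t=1: Δ0=11001110 Δ1=11001100 | 1Δ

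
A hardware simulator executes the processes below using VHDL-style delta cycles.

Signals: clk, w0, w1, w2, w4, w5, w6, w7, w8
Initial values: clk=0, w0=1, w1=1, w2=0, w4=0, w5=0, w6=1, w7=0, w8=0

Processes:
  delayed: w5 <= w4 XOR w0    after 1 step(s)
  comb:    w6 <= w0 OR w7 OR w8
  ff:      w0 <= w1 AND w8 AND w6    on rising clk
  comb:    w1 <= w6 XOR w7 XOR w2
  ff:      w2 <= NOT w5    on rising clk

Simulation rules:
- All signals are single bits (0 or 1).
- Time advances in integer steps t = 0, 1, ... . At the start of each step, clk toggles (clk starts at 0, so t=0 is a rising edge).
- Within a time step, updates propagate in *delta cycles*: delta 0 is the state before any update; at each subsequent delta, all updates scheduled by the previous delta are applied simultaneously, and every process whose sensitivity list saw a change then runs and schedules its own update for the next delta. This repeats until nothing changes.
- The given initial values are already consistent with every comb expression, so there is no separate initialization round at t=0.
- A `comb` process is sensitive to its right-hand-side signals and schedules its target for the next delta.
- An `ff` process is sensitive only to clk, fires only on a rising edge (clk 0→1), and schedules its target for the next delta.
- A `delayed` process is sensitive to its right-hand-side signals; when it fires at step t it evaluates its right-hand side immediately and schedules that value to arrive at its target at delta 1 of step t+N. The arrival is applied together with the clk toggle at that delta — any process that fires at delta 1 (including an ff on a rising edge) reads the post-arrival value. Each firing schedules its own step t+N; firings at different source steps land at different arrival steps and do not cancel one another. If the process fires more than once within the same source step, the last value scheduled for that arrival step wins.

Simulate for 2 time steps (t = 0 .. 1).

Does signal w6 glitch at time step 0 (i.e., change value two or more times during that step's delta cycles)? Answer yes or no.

no

t0.Δ0 w6=1 w7=0 w4=0 w0=1 w5=0 w2=0 w1=1 w8=0 clk=0
t0.Δ1 w6=1 w7=0 w4=0 w0=1 w5=0 w2=0 w1=1 w8=0 clk=1
t0.Δ2 w6=1 w7=0 w4=0 w0=0 w5=0 w2=1 w1=1 w8=0 clk=1
t0.Δ3 w6=0 w7=0 w4=0 w0=0 w5=0 w2=1 w1=0 w8=0 clk=1
t0.Δ4 w6=0 w7=0 w4=0 w0=0 w5=0 w2=1 w1=1 w8=0 clk=1
t1.Δ0 w6=0 w7=0 w4=0 w0=0 w5=0 w2=1 w1=1 w8=0 clk=1
t1.Δ1 w6=0 w7=0 w4=0 w0=0 w5=0 w2=1 w1=1 w8=0 clk=0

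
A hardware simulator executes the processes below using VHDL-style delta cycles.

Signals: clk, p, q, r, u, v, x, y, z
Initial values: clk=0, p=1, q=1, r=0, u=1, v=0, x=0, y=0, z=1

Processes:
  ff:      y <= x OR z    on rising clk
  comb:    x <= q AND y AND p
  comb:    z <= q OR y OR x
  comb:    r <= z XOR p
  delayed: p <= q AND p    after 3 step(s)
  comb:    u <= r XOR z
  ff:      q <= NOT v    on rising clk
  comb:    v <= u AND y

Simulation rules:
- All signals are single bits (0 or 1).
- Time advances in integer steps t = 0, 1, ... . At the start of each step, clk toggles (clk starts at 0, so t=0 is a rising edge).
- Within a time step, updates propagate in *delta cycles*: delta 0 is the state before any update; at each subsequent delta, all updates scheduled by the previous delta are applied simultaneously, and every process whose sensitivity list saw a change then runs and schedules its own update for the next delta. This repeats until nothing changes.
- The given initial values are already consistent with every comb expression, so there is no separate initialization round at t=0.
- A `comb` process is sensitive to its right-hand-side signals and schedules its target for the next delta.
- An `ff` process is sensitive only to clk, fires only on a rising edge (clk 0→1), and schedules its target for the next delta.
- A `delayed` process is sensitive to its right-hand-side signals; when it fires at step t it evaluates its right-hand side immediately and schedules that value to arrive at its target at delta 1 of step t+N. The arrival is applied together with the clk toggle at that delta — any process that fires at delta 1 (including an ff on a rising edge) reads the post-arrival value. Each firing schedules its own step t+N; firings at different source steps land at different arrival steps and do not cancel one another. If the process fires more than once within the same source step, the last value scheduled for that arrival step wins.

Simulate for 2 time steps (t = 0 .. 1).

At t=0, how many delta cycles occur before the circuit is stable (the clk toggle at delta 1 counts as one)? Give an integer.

3

t=0 Δ0: r=0 u=1 p=1 z=1 y=0 clk=0 q=1 v=0 x=0
  Δ1: clk:0→1
  Δ2: y:0→1
  Δ3: v:0→1, x:0→1
  (3Δ to stable)
t=1 Δ0: r=0 u=1 p=1 z=1 y=1 clk=1 q=1 v=1 x=1
  Δ1: clk:1→0
  (1Δ to stable)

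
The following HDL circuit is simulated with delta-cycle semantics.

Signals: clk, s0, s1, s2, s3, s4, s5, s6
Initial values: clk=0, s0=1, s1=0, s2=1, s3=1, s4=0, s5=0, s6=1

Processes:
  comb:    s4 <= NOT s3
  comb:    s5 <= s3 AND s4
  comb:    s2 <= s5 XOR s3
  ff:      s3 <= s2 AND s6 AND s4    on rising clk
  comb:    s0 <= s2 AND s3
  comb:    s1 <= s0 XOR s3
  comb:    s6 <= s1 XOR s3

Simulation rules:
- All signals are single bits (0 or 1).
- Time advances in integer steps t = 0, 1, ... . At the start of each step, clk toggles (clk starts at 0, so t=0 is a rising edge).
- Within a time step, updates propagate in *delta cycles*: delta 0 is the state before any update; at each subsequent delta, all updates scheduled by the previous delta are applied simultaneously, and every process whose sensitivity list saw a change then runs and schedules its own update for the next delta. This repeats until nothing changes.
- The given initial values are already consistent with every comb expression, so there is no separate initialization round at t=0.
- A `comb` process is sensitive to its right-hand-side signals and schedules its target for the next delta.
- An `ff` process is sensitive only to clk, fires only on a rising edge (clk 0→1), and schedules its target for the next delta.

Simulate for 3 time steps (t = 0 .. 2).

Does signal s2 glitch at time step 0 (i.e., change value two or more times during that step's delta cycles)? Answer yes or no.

no

t=0 Δ0: s2=1 clk=0 s4=0 s6=1 s1=0 s0=1 s5=0 s3=1
  Δ1: clk:0→1
  Δ2: s3:1→0
  Δ3: s2:1→0, s4:0→1, s6:1→0, s1:0→1, s0:1→0
  Δ4: s6:0→1, s1:1→0
  Δ5: s6:1→0
  (5Δ to stable)
t=1 Δ0: s2=0 clk=1 s4=1 s6=0 s1=0 s0=0 s5=0 s3=0
  Δ1: clk:1→0
  (1Δ to stable)
t=2 Δ0: s2=0 clk=0 s4=1 s6=0 s1=0 s0=0 s5=0 s3=0
  Δ1: clk:0→1
  (1Δ to stable)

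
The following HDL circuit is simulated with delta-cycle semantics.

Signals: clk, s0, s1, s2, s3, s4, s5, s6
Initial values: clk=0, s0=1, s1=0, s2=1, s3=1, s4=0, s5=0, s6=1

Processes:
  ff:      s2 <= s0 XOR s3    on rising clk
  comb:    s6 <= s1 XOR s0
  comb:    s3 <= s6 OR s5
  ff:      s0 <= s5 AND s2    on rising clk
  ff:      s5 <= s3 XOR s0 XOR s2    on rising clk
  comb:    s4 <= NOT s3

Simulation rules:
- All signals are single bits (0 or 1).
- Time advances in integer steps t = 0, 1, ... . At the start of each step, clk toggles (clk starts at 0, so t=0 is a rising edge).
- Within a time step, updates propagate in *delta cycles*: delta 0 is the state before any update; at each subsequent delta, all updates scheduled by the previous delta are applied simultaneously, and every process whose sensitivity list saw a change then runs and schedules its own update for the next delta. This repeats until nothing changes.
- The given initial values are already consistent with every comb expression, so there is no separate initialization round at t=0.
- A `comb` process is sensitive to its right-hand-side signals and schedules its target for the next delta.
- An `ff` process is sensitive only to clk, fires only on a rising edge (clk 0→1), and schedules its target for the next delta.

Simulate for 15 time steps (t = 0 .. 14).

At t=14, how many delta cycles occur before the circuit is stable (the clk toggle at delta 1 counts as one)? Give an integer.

[bits: s2,s1,s3,s6,s4,s5,clk,s0]
t=0: Δ0=10110001 Δ1=10110011 Δ2=00110110 Δ3=00100110 | 3Δ
t=1: Δ0=00100110 Δ1=00100100 | 1Δ
t=2: Δ0=00100100 Δ1=00100110 Δ2=10100110 | 2Δ
t=3: Δ0=10100110 Δ1=10100100 | 1Δ
t=4: Δ0=10100100 Δ1=10100110 Δ2=10100011 Δ3=10010011 Δ4=10111011 Δ5=10110011 | 5Δ
t=5: Δ0=10110011 Δ1=10110001 | 1Δ
t=6: Δ0=10110001 Δ1=10110011 Δ2=00110110 Δ3=00100110 | 3Δ
t=7: Δ0=00100110 Δ1=00100100 | 1Δ
t=8: Δ0=00100100 Δ1=00100110 Δ2=10100110 | 2Δ
t=9: Δ0=10100110 Δ1=10100100 | 1Δ
t=10: Δ0=10100100 Δ1=10100110 Δ2=10100011 Δ3=10010011 Δ4=10111011 Δ5=10110011 | 5Δ
t=11: Δ0=10110011 Δ1=10110001 | 1Δ
t=12: Δ0=10110001 Δ1=10110011 Δ2=00110110 Δ3=00100110 | 3Δ
t=13: Δ0=00100110 Δ1=00100100 | 1Δ
t=14: Δ0=00100100 Δ1=00100110 Δ2=10100110 | 2Δ

2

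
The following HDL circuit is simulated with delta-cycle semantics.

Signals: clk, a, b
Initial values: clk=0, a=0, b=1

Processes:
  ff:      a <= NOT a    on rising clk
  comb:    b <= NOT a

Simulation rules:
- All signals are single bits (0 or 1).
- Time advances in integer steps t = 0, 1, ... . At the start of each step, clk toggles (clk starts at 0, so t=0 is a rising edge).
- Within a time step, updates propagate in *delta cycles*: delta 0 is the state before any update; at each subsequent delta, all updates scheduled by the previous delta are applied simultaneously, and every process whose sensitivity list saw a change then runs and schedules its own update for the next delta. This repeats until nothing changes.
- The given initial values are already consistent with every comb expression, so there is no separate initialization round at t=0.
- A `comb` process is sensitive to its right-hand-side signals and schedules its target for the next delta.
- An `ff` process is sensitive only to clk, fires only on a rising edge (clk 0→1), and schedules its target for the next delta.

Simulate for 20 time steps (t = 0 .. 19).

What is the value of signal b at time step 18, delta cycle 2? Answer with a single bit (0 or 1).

t=0 Δ0: b=1 clk=0 a=0
  Δ1: clk:0→1
  Δ2: a:0→1
  Δ3: b:1→0
  (3Δ to stable)
t=1 Δ0: b=0 clk=1 a=1
  Δ1: clk:1→0
  (1Δ to stable)
t=2 Δ0: b=0 clk=0 a=1
  Δ1: clk:0→1
  Δ2: a:1→0
  Δ3: b:0→1
  (3Δ to stable)
t=3 Δ0: b=1 clk=1 a=0
  Δ1: clk:1→0
  (1Δ to stable)
t=4 Δ0: b=1 clk=0 a=0
  Δ1: clk:0→1
  Δ2: a:0→1
  Δ3: b:1→0
  (3Δ to stable)
t=5 Δ0: b=0 clk=1 a=1
  Δ1: clk:1→0
  (1Δ to stable)
t=6 Δ0: b=0 clk=0 a=1
  Δ1: clk:0→1
  Δ2: a:1→0
  Δ3: b:0→1
  (3Δ to stable)
t=7 Δ0: b=1 clk=1 a=0
  Δ1: clk:1→0
  (1Δ to stable)
t=8 Δ0: b=1 clk=0 a=0
  Δ1: clk:0→1
  Δ2: a:0→1
  Δ3: b:1→0
  (3Δ to stable)
t=9 Δ0: b=0 clk=1 a=1
  Δ1: clk:1→0
  (1Δ to stable)
t=10 Δ0: b=0 clk=0 a=1
  Δ1: clk:0→1
  Δ2: a:1→0
  Δ3: b:0→1
  (3Δ to stable)
t=11 Δ0: b=1 clk=1 a=0
  Δ1: clk:1→0
  (1Δ to stable)
t=12 Δ0: b=1 clk=0 a=0
  Δ1: clk:0→1
  Δ2: a:0→1
  Δ3: b:1→0
  (3Δ to stable)
t=13 Δ0: b=0 clk=1 a=1
  Δ1: clk:1→0
  (1Δ to stable)
t=14 Δ0: b=0 clk=0 a=1
  Δ1: clk:0→1
  Δ2: a:1→0
  Δ3: b:0→1
  (3Δ to stable)
t=15 Δ0: b=1 clk=1 a=0
  Δ1: clk:1→0
  (1Δ to stable)
t=16 Δ0: b=1 clk=0 a=0
  Δ1: clk:0→1
  Δ2: a:0→1
  Δ3: b:1→0
  (3Δ to stable)
t=17 Δ0: b=0 clk=1 a=1
  Δ1: clk:1→0
  (1Δ to stable)
t=18 Δ0: b=0 clk=0 a=1
  Δ1: clk:0→1
  Δ2: a:1→0
  Δ3: b:0→1
  (3Δ to stable)
t=19 Δ0: b=1 clk=1 a=0
  Δ1: clk:1→0
  (1Δ to stable)

0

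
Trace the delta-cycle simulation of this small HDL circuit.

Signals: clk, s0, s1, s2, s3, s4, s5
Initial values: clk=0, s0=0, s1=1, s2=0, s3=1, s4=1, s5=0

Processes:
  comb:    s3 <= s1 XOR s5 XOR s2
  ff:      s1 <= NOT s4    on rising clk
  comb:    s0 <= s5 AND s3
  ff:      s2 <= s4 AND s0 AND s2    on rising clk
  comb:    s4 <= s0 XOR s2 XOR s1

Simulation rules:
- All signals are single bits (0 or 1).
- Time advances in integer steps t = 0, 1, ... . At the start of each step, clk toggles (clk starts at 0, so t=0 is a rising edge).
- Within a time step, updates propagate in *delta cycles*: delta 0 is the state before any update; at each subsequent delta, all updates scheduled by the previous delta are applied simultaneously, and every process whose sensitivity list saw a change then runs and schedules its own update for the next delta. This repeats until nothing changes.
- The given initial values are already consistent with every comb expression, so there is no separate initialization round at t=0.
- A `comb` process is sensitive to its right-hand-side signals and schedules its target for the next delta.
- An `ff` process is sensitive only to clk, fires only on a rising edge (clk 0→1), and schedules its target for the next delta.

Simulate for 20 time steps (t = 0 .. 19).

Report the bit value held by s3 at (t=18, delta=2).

0

[bits: s1,s4,s0,s5,s2,clk,s3]
t=0: Δ0=1100001 Δ1=1100011 Δ2=0100011 Δ3=0000010 | 3Δ
t=1: Δ0=0000010 Δ1=0000000 | 1Δ
t=2: Δ0=0000000 Δ1=0000010 Δ2=1000010 Δ3=1100011 | 3Δ
t=3: Δ0=1100011 Δ1=1100001 | 1Δ
t=4: Δ0=1100001 Δ1=1100011 Δ2=0100011 Δ3=0000010 | 3Δ
t=5: Δ0=0000010 Δ1=0000000 | 1Δ
t=6: Δ0=0000000 Δ1=0000010 Δ2=1000010 Δ3=1100011 | 3Δ
t=7: Δ0=1100011 Δ1=1100001 | 1Δ
t=8: Δ0=1100001 Δ1=1100011 Δ2=0100011 Δ3=0000010 | 3Δ
t=9: Δ0=0000010 Δ1=0000000 | 1Δ
t=10: Δ0=0000000 Δ1=0000010 Δ2=1000010 Δ3=1100011 | 3Δ
t=11: Δ0=1100011 Δ1=1100001 | 1Δ
t=12: Δ0=1100001 Δ1=1100011 Δ2=0100011 Δ3=0000010 | 3Δ
t=13: Δ0=0000010 Δ1=0000000 | 1Δ
t=14: Δ0=0000000 Δ1=0000010 Δ2=1000010 Δ3=1100011 | 3Δ
t=15: Δ0=1100011 Δ1=1100001 | 1Δ
t=16: Δ0=1100001 Δ1=1100011 Δ2=0100011 Δ3=0000010 | 3Δ
t=17: Δ0=0000010 Δ1=0000000 | 1Δ
t=18: Δ0=0000000 Δ1=0000010 Δ2=1000010 Δ3=1100011 | 3Δ
t=19: Δ0=1100011 Δ1=1100001 | 1Δ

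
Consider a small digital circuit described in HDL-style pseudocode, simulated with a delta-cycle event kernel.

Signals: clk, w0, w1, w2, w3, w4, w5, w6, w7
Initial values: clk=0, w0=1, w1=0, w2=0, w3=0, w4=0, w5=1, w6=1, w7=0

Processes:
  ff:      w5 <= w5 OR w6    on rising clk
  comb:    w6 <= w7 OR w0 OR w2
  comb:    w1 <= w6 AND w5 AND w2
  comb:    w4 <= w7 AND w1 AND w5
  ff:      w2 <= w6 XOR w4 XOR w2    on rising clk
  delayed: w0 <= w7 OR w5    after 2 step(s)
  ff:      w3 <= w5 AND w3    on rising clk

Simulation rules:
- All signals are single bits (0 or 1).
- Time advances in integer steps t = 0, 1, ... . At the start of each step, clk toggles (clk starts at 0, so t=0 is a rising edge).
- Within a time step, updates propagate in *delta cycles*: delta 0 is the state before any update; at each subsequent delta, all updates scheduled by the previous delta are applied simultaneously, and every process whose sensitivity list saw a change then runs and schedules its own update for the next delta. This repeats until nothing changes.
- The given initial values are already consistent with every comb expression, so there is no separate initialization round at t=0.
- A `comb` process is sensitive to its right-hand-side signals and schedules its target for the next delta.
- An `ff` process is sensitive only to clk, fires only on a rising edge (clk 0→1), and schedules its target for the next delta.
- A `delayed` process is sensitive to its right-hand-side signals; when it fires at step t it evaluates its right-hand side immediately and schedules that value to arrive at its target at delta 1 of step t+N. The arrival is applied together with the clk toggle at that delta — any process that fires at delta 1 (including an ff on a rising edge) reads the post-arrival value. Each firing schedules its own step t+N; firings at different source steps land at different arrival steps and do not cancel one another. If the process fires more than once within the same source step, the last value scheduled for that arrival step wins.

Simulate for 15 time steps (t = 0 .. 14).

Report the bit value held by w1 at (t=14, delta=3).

0

t=0 Δ0: w3=0 w4=0 clk=0 w6=1 w2=0 w7=0 w1=0 w0=1 w5=1
  Δ1: clk:0→1
  Δ2: w2:0→1
  Δ3: w1:0→1
  (3Δ to stable)
t=1 Δ0: w3=0 w4=0 clk=1 w6=1 w2=1 w7=0 w1=1 w0=1 w5=1
  Δ1: clk:1→0
  (1Δ to stable)
t=2 Δ0: w3=0 w4=0 clk=0 w6=1 w2=1 w7=0 w1=1 w0=1 w5=1
  Δ1: clk:0→1
  Δ2: w2:1→0
  Δ3: w1:1→0
  (3Δ to stable)
t=3 Δ0: w3=0 w4=0 clk=1 w6=1 w2=0 w7=0 w1=0 w0=1 w5=1
  Δ1: clk:1→0
  (1Δ to stable)
t=4 Δ0: w3=0 w4=0 clk=0 w6=1 w2=0 w7=0 w1=0 w0=1 w5=1
  Δ1: clk:0→1
  Δ2: w2:0→1
  Δ3: w1:0→1
  (3Δ to stable)
t=5 Δ0: w3=0 w4=0 clk=1 w6=1 w2=1 w7=0 w1=1 w0=1 w5=1
  Δ1: clk:1→0
  (1Δ to stable)
t=6 Δ0: w3=0 w4=0 clk=0 w6=1 w2=1 w7=0 w1=1 w0=1 w5=1
  Δ1: clk:0→1
  Δ2: w2:1→0
  Δ3: w1:1→0
  (3Δ to stable)
t=7 Δ0: w3=0 w4=0 clk=1 w6=1 w2=0 w7=0 w1=0 w0=1 w5=1
  Δ1: clk:1→0
  (1Δ to stable)
t=8 Δ0: w3=0 w4=0 clk=0 w6=1 w2=0 w7=0 w1=0 w0=1 w5=1
  Δ1: clk:0→1
  Δ2: w2:0→1
  Δ3: w1:0→1
  (3Δ to stable)
t=9 Δ0: w3=0 w4=0 clk=1 w6=1 w2=1 w7=0 w1=1 w0=1 w5=1
  Δ1: clk:1→0
  (1Δ to stable)
t=10 Δ0: w3=0 w4=0 clk=0 w6=1 w2=1 w7=0 w1=1 w0=1 w5=1
  Δ1: clk:0→1
  Δ2: w2:1→0
  Δ3: w1:1→0
  (3Δ to stable)
t=11 Δ0: w3=0 w4=0 clk=1 w6=1 w2=0 w7=0 w1=0 w0=1 w5=1
  Δ1: clk:1→0
  (1Δ to stable)
t=12 Δ0: w3=0 w4=0 clk=0 w6=1 w2=0 w7=0 w1=0 w0=1 w5=1
  Δ1: clk:0→1
  Δ2: w2:0→1
  Δ3: w1:0→1
  (3Δ to stable)
t=13 Δ0: w3=0 w4=0 clk=1 w6=1 w2=1 w7=0 w1=1 w0=1 w5=1
  Δ1: clk:1→0
  (1Δ to stable)
t=14 Δ0: w3=0 w4=0 clk=0 w6=1 w2=1 w7=0 w1=1 w0=1 w5=1
  Δ1: clk:0→1
  Δ2: w2:1→0
  Δ3: w1:1→0
  (3Δ to stable)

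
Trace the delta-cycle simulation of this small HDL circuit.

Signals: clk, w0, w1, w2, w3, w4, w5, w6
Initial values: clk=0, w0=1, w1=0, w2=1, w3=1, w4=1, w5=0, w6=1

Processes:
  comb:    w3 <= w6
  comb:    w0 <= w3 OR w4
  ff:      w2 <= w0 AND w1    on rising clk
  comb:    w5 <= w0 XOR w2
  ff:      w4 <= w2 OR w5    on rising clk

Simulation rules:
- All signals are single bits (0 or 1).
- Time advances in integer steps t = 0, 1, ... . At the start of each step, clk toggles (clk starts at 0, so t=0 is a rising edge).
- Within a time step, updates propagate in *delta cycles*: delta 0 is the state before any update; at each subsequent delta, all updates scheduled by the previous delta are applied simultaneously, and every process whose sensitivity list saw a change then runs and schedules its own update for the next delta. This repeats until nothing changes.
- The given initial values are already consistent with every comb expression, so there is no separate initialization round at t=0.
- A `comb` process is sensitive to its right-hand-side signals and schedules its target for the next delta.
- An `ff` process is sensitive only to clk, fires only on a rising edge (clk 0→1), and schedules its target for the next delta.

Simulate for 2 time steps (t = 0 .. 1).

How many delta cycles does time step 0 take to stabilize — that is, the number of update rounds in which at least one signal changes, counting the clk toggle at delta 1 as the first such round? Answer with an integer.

3

t0.Δ0 w3=1 w2=1 w0=1 w1=0 w6=1 clk=0 w5=0 w4=1
t0.Δ1 w3=1 w2=1 w0=1 w1=0 w6=1 clk=1 w5=0 w4=1
t0.Δ2 w3=1 w2=0 w0=1 w1=0 w6=1 clk=1 w5=0 w4=1
t0.Δ3 w3=1 w2=0 w0=1 w1=0 w6=1 clk=1 w5=1 w4=1
t1.Δ0 w3=1 w2=0 w0=1 w1=0 w6=1 clk=1 w5=1 w4=1
t1.Δ1 w3=1 w2=0 w0=1 w1=0 w6=1 clk=0 w5=1 w4=1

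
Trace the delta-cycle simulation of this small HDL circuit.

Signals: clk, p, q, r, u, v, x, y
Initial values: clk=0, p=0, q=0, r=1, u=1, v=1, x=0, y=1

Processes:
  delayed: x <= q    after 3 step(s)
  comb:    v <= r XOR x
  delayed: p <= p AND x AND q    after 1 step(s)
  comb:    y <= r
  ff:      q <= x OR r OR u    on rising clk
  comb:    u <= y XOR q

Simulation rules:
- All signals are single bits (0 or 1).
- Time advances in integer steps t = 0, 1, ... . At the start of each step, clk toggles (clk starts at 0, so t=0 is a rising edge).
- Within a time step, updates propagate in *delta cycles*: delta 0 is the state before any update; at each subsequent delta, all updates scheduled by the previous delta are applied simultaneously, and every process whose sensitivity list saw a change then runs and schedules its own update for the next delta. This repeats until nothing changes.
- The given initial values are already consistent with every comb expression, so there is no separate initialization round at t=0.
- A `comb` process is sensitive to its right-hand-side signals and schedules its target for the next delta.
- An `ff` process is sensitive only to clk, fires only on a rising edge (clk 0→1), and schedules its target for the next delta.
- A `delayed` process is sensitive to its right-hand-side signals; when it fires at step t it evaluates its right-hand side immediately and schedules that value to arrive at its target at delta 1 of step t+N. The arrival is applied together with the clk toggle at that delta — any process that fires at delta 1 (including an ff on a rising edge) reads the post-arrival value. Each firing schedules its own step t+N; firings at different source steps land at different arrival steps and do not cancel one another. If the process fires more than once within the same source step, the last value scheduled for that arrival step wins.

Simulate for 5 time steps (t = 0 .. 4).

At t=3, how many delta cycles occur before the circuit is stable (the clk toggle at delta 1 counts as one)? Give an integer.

t=0 Δ0: q=0 x=0 v=1 r=1 u=1 y=1 p=0 clk=0
  Δ1: clk:0→1
  Δ2: q:0→1
  Δ3: u:1→0
  (3Δ to stable)
t=1 Δ0: q=1 x=0 v=1 r=1 u=0 y=1 p=0 clk=1
  Δ1: clk:1→0
  (1Δ to stable)
t=2 Δ0: q=1 x=0 v=1 r=1 u=0 y=1 p=0 clk=0
  Δ1: clk:0→1
  (1Δ to stable)
t=3 Δ0: q=1 x=0 v=1 r=1 u=0 y=1 p=0 clk=1
  Δ1: x:0→1, clk:1→0
  Δ2: v:1→0
  (2Δ to stable)
t=4 Δ0: q=1 x=1 v=0 r=1 u=0 y=1 p=0 clk=0
  Δ1: clk:0→1
  (1Δ to stable)

2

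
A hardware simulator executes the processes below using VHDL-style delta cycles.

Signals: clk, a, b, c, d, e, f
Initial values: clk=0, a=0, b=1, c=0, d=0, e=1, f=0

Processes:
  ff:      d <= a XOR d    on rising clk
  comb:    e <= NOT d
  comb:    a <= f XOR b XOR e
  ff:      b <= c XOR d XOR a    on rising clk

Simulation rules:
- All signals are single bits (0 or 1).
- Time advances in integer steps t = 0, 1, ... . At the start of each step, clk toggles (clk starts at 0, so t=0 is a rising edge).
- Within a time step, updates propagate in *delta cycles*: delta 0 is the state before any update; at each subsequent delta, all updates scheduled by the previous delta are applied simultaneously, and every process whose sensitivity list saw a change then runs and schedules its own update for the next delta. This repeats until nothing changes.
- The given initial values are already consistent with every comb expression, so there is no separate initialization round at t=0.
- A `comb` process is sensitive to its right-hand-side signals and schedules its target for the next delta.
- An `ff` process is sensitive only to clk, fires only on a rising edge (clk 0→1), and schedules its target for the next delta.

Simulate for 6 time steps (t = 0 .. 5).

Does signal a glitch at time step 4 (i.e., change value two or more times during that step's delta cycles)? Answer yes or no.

yes

t0.Δ0 clk=0 b=1 c=0 f=0 d=0 a=0 e=1
t0.Δ1 clk=1 b=1 c=0 f=0 d=0 a=0 e=1
t0.Δ2 clk=1 b=0 c=0 f=0 d=0 a=0 e=1
t0.Δ3 clk=1 b=0 c=0 f=0 d=0 a=1 e=1
t1.Δ0 clk=1 b=0 c=0 f=0 d=0 a=1 e=1
t1.Δ1 clk=0 b=0 c=0 f=0 d=0 a=1 e=1
t2.Δ0 clk=0 b=0 c=0 f=0 d=0 a=1 e=1
t2.Δ1 clk=1 b=0 c=0 f=0 d=0 a=1 e=1
t2.Δ2 clk=1 b=1 c=0 f=0 d=1 a=1 e=1
t2.Δ3 clk=1 b=1 c=0 f=0 d=1 a=0 e=0
t2.Δ4 clk=1 b=1 c=0 f=0 d=1 a=1 e=0
t3.Δ0 clk=1 b=1 c=0 f=0 d=1 a=1 e=0
t3.Δ1 clk=0 b=1 c=0 f=0 d=1 a=1 e=0
t4.Δ0 clk=0 b=1 c=0 f=0 d=1 a=1 e=0
t4.Δ1 clk=1 b=1 c=0 f=0 d=1 a=1 e=0
t4.Δ2 clk=1 b=0 c=0 f=0 d=0 a=1 e=0
t4.Δ3 clk=1 b=0 c=0 f=0 d=0 a=0 e=1
t4.Δ4 clk=1 b=0 c=0 f=0 d=0 a=1 e=1
t5.Δ0 clk=1 b=0 c=0 f=0 d=0 a=1 e=1
t5.Δ1 clk=0 b=0 c=0 f=0 d=0 a=1 e=1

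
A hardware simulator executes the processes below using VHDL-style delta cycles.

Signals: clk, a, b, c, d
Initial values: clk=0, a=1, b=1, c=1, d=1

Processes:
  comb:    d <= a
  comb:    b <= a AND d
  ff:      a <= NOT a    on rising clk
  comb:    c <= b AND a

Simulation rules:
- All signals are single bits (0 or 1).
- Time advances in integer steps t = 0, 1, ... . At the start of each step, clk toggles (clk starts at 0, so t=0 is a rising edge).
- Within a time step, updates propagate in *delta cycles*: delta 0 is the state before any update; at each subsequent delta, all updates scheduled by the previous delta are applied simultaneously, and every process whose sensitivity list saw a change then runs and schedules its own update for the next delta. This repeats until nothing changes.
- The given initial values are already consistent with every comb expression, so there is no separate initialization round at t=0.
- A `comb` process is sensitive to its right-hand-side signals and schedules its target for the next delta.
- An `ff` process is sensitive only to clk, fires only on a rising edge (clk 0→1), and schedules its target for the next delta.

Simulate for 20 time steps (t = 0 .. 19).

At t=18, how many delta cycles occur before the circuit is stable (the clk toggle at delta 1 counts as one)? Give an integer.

t=0 Δ0: d=1 clk=0 b=1 a=1 c=1
  Δ1: clk:0→1
  Δ2: a:1→0
  Δ3: d:1→0, b:1→0, c:1→0
  (3Δ to stable)
t=1 Δ0: d=0 clk=1 b=0 a=0 c=0
  Δ1: clk:1→0
  (1Δ to stable)
t=2 Δ0: d=0 clk=0 b=0 a=0 c=0
  Δ1: clk:0→1
  Δ2: a:0→1
  Δ3: d:0→1
  Δ4: b:0→1
  Δ5: c:0→1
  (5Δ to stable)
t=3 Δ0: d=1 clk=1 b=1 a=1 c=1
  Δ1: clk:1→0
  (1Δ to stable)
t=4 Δ0: d=1 clk=0 b=1 a=1 c=1
  Δ1: clk:0→1
  Δ2: a:1→0
  Δ3: d:1→0, b:1→0, c:1→0
  (3Δ to stable)
t=5 Δ0: d=0 clk=1 b=0 a=0 c=0
  Δ1: clk:1→0
  (1Δ to stable)
t=6 Δ0: d=0 clk=0 b=0 a=0 c=0
  Δ1: clk:0→1
  Δ2: a:0→1
  Δ3: d:0→1
  Δ4: b:0→1
  Δ5: c:0→1
  (5Δ to stable)
t=7 Δ0: d=1 clk=1 b=1 a=1 c=1
  Δ1: clk:1→0
  (1Δ to stable)
t=8 Δ0: d=1 clk=0 b=1 a=1 c=1
  Δ1: clk:0→1
  Δ2: a:1→0
  Δ3: d:1→0, b:1→0, c:1→0
  (3Δ to stable)
t=9 Δ0: d=0 clk=1 b=0 a=0 c=0
  Δ1: clk:1→0
  (1Δ to stable)
t=10 Δ0: d=0 clk=0 b=0 a=0 c=0
  Δ1: clk:0→1
  Δ2: a:0→1
  Δ3: d:0→1
  Δ4: b:0→1
  Δ5: c:0→1
  (5Δ to stable)
t=11 Δ0: d=1 clk=1 b=1 a=1 c=1
  Δ1: clk:1→0
  (1Δ to stable)
t=12 Δ0: d=1 clk=0 b=1 a=1 c=1
  Δ1: clk:0→1
  Δ2: a:1→0
  Δ3: d:1→0, b:1→0, c:1→0
  (3Δ to stable)
t=13 Δ0: d=0 clk=1 b=0 a=0 c=0
  Δ1: clk:1→0
  (1Δ to stable)
t=14 Δ0: d=0 clk=0 b=0 a=0 c=0
  Δ1: clk:0→1
  Δ2: a:0→1
  Δ3: d:0→1
  Δ4: b:0→1
  Δ5: c:0→1
  (5Δ to stable)
t=15 Δ0: d=1 clk=1 b=1 a=1 c=1
  Δ1: clk:1→0
  (1Δ to stable)
t=16 Δ0: d=1 clk=0 b=1 a=1 c=1
  Δ1: clk:0→1
  Δ2: a:1→0
  Δ3: d:1→0, b:1→0, c:1→0
  (3Δ to stable)
t=17 Δ0: d=0 clk=1 b=0 a=0 c=0
  Δ1: clk:1→0
  (1Δ to stable)
t=18 Δ0: d=0 clk=0 b=0 a=0 c=0
  Δ1: clk:0→1
  Δ2: a:0→1
  Δ3: d:0→1
  Δ4: b:0→1
  Δ5: c:0→1
  (5Δ to stable)
t=19 Δ0: d=1 clk=1 b=1 a=1 c=1
  Δ1: clk:1→0
  (1Δ to stable)

5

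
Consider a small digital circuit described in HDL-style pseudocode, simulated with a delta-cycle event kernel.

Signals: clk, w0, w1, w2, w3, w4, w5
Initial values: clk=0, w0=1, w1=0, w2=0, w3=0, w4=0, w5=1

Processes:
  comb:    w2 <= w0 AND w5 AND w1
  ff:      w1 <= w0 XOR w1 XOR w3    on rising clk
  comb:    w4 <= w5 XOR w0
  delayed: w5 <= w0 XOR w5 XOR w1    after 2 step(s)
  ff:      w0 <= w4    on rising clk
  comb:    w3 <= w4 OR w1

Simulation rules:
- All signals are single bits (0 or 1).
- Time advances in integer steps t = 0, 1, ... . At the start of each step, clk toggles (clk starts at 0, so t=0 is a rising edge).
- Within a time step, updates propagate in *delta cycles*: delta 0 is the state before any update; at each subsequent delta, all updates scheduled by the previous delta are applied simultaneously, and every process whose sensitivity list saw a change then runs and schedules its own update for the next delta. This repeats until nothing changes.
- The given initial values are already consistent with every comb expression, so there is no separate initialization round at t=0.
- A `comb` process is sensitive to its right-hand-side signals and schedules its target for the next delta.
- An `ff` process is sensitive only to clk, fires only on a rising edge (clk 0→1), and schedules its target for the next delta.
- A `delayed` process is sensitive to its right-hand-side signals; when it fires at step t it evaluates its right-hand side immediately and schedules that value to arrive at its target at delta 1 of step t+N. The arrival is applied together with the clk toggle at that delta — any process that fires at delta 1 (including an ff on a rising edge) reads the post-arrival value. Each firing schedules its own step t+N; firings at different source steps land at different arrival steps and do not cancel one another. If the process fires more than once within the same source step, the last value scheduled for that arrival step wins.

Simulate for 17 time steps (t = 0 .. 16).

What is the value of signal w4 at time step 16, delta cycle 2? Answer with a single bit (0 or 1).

t0.Δ0 w3=0 clk=0 w5=1 w2=0 w0=1 w1=0 w4=0
t0.Δ1 w3=0 clk=1 w5=1 w2=0 w0=1 w1=0 w4=0
t0.Δ2 w3=0 clk=1 w5=1 w2=0 w0=0 w1=1 w4=0
t0.Δ3 w3=1 clk=1 w5=1 w2=0 w0=0 w1=1 w4=1
t1.Δ0 w3=1 clk=1 w5=1 w2=0 w0=0 w1=1 w4=1
t1.Δ1 w3=1 clk=0 w5=1 w2=0 w0=0 w1=1 w4=1
t2.Δ0 w3=1 clk=0 w5=1 w2=0 w0=0 w1=1 w4=1
t2.Δ1 w3=1 clk=1 w5=0 w2=0 w0=0 w1=1 w4=1
t2.Δ2 w3=1 clk=1 w5=0 w2=0 w0=1 w1=0 w4=0
t2.Δ3 w3=0 clk=1 w5=0 w2=0 w0=1 w1=0 w4=1
t2.Δ4 w3=1 clk=1 w5=0 w2=0 w0=1 w1=0 w4=1
t3.Δ0 w3=1 clk=1 w5=0 w2=0 w0=1 w1=0 w4=1
t3.Δ1 w3=1 clk=0 w5=0 w2=0 w0=1 w1=0 w4=1
t4.Δ0 w3=1 clk=0 w5=0 w2=0 w0=1 w1=0 w4=1
t4.Δ1 w3=1 clk=1 w5=1 w2=0 w0=1 w1=0 w4=1
t4.Δ2 w3=1 clk=1 w5=1 w2=0 w0=1 w1=0 w4=0
t4.Δ3 w3=0 clk=1 w5=1 w2=0 w0=1 w1=0 w4=0
t5.Δ0 w3=0 clk=1 w5=1 w2=0 w0=1 w1=0 w4=0
t5.Δ1 w3=0 clk=0 w5=1 w2=0 w0=1 w1=0 w4=0
t6.Δ0 w3=0 clk=0 w5=1 w2=0 w0=1 w1=0 w4=0
t6.Δ1 w3=0 clk=1 w5=0 w2=0 w0=1 w1=0 w4=0
t6.Δ2 w3=0 clk=1 w5=0 w2=0 w0=0 w1=1 w4=1
t6.Δ3 w3=1 clk=1 w5=0 w2=0 w0=0 w1=1 w4=0
t7.Δ0 w3=1 clk=1 w5=0 w2=0 w0=0 w1=1 w4=0
t7.Δ1 w3=1 clk=0 w5=0 w2=0 w0=0 w1=1 w4=0
t8.Δ0 w3=1 clk=0 w5=0 w2=0 w0=0 w1=1 w4=0
t8.Δ1 w3=1 clk=1 w5=1 w2=0 w0=0 w1=1 w4=0
t8.Δ2 w3=1 clk=1 w5=1 w2=0 w0=0 w1=0 w4=1
t9.Δ0 w3=1 clk=1 w5=1 w2=0 w0=0 w1=0 w4=1
t9.Δ1 w3=1 clk=0 w5=1 w2=0 w0=0 w1=0 w4=1
t10.Δ0 w3=1 clk=0 w5=1 w2=0 w0=0 w1=0 w4=1
t10.Δ1 w3=1 clk=1 w5=1 w2=0 w0=0 w1=0 w4=1
t10.Δ2 w3=1 clk=1 w5=1 w2=0 w0=1 w1=1 w4=1
t10.Δ3 w3=1 clk=1 w5=1 w2=1 w0=1 w1=1 w4=0
t11.Δ0 w3=1 clk=1 w5=1 w2=1 w0=1 w1=1 w4=0
t11.Δ1 w3=1 clk=0 w5=1 w2=1 w0=1 w1=1 w4=0
t12.Δ0 w3=1 clk=0 w5=1 w2=1 w0=1 w1=1 w4=0
t12.Δ1 w3=1 clk=1 w5=1 w2=1 w0=1 w1=1 w4=0
t12.Δ2 w3=1 clk=1 w5=1 w2=1 w0=0 w1=1 w4=0
t12.Δ3 w3=1 clk=1 w5=1 w2=0 w0=0 w1=1 w4=1
t13.Δ0 w3=1 clk=1 w5=1 w2=0 w0=0 w1=1 w4=1
t13.Δ1 w3=1 clk=0 w5=1 w2=0 w0=0 w1=1 w4=1
t14.Δ0 w3=1 clk=0 w5=1 w2=0 w0=0 w1=1 w4=1
t14.Δ1 w3=1 clk=1 w5=0 w2=0 w0=0 w1=1 w4=1
t14.Δ2 w3=1 clk=1 w5=0 w2=0 w0=1 w1=0 w4=0
t14.Δ3 w3=0 clk=1 w5=0 w2=0 w0=1 w1=0 w4=1
t14.Δ4 w3=1 clk=1 w5=0 w2=0 w0=1 w1=0 w4=1
t15.Δ0 w3=1 clk=1 w5=0 w2=0 w0=1 w1=0 w4=1
t15.Δ1 w3=1 clk=0 w5=0 w2=0 w0=1 w1=0 w4=1
t16.Δ0 w3=1 clk=0 w5=0 w2=0 w0=1 w1=0 w4=1
t16.Δ1 w3=1 clk=1 w5=1 w2=0 w0=1 w1=0 w4=1
t16.Δ2 w3=1 clk=1 w5=1 w2=0 w0=1 w1=0 w4=0
t16.Δ3 w3=0 clk=1 w5=1 w2=0 w0=1 w1=0 w4=0

0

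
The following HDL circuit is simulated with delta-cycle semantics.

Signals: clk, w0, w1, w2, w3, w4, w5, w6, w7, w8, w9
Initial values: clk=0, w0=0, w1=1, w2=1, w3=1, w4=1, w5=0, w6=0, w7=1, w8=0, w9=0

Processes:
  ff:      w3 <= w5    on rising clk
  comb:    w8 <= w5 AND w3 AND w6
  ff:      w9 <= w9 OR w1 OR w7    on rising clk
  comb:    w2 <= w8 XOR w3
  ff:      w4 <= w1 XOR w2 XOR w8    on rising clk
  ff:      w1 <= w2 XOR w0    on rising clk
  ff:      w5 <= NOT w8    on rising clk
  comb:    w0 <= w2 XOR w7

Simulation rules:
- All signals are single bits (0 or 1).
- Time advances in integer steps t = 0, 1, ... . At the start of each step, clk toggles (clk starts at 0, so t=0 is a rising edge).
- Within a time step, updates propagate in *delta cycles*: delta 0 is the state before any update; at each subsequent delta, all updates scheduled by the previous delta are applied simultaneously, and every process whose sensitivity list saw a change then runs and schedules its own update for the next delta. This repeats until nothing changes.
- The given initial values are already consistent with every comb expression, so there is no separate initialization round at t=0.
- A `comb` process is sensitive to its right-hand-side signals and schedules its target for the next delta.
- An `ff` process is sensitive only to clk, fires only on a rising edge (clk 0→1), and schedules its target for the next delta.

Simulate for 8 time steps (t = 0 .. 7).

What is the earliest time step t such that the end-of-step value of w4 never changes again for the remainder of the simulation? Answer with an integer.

4

[bits: w5,w6,w9,w2,clk,w3,w7,w1,w8,w4,w0]
t=0: Δ0=00010111010 Δ1=00011111010 Δ2=10111011000 Δ3=10101011000 Δ4=10101011001 | 4Δ
t=1: Δ0=10101011001 Δ1=10100011001 | 1Δ
t=2: Δ0=10100011001 Δ1=10101011001 Δ2=10101111011 Δ3=10111111011 Δ4=10111111010 | 4Δ
t=3: Δ0=10111111010 Δ1=10110111010 | 1Δ
t=4: Δ0=10110111010 Δ1=10111111010 Δ2=10111111000 | 2Δ
t=5: Δ0=10111111000 Δ1=10110111000 | 1Δ
t=6: Δ0=10110111000 Δ1=10111111000 | 1Δ
t=7: Δ0=10111111000 Δ1=10110111000 | 1Δ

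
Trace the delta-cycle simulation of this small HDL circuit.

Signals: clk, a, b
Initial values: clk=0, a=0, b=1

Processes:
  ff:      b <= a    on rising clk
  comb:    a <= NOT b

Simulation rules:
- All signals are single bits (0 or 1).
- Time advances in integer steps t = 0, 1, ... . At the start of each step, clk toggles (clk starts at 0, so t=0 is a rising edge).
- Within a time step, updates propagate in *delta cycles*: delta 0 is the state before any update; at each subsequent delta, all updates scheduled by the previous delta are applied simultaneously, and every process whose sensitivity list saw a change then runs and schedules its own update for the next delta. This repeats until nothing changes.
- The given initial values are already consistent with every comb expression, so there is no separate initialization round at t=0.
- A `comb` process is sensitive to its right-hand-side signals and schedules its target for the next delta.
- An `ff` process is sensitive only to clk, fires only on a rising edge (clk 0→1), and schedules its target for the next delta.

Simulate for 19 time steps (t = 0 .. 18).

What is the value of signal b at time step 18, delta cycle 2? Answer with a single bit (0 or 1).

t=0 Δ0: clk=0 a=0 b=1
  Δ1: clk:0→1
  Δ2: b:1→0
  Δ3: a:0→1
  (3Δ to stable)
t=1 Δ0: clk=1 a=1 b=0
  Δ1: clk:1→0
  (1Δ to stable)
t=2 Δ0: clk=0 a=1 b=0
  Δ1: clk:0→1
  Δ2: b:0→1
  Δ3: a:1→0
  (3Δ to stable)
t=3 Δ0: clk=1 a=0 b=1
  Δ1: clk:1→0
  (1Δ to stable)
t=4 Δ0: clk=0 a=0 b=1
  Δ1: clk:0→1
  Δ2: b:1→0
  Δ3: a:0→1
  (3Δ to stable)
t=5 Δ0: clk=1 a=1 b=0
  Δ1: clk:1→0
  (1Δ to stable)
t=6 Δ0: clk=0 a=1 b=0
  Δ1: clk:0→1
  Δ2: b:0→1
  Δ3: a:1→0
  (3Δ to stable)
t=7 Δ0: clk=1 a=0 b=1
  Δ1: clk:1→0
  (1Δ to stable)
t=8 Δ0: clk=0 a=0 b=1
  Δ1: clk:0→1
  Δ2: b:1→0
  Δ3: a:0→1
  (3Δ to stable)
t=9 Δ0: clk=1 a=1 b=0
  Δ1: clk:1→0
  (1Δ to stable)
t=10 Δ0: clk=0 a=1 b=0
  Δ1: clk:0→1
  Δ2: b:0→1
  Δ3: a:1→0
  (3Δ to stable)
t=11 Δ0: clk=1 a=0 b=1
  Δ1: clk:1→0
  (1Δ to stable)
t=12 Δ0: clk=0 a=0 b=1
  Δ1: clk:0→1
  Δ2: b:1→0
  Δ3: a:0→1
  (3Δ to stable)
t=13 Δ0: clk=1 a=1 b=0
  Δ1: clk:1→0
  (1Δ to stable)
t=14 Δ0: clk=0 a=1 b=0
  Δ1: clk:0→1
  Δ2: b:0→1
  Δ3: a:1→0
  (3Δ to stable)
t=15 Δ0: clk=1 a=0 b=1
  Δ1: clk:1→0
  (1Δ to stable)
t=16 Δ0: clk=0 a=0 b=1
  Δ1: clk:0→1
  Δ2: b:1→0
  Δ3: a:0→1
  (3Δ to stable)
t=17 Δ0: clk=1 a=1 b=0
  Δ1: clk:1→0
  (1Δ to stable)
t=18 Δ0: clk=0 a=1 b=0
  Δ1: clk:0→1
  Δ2: b:0→1
  Δ3: a:1→0
  (3Δ to stable)

1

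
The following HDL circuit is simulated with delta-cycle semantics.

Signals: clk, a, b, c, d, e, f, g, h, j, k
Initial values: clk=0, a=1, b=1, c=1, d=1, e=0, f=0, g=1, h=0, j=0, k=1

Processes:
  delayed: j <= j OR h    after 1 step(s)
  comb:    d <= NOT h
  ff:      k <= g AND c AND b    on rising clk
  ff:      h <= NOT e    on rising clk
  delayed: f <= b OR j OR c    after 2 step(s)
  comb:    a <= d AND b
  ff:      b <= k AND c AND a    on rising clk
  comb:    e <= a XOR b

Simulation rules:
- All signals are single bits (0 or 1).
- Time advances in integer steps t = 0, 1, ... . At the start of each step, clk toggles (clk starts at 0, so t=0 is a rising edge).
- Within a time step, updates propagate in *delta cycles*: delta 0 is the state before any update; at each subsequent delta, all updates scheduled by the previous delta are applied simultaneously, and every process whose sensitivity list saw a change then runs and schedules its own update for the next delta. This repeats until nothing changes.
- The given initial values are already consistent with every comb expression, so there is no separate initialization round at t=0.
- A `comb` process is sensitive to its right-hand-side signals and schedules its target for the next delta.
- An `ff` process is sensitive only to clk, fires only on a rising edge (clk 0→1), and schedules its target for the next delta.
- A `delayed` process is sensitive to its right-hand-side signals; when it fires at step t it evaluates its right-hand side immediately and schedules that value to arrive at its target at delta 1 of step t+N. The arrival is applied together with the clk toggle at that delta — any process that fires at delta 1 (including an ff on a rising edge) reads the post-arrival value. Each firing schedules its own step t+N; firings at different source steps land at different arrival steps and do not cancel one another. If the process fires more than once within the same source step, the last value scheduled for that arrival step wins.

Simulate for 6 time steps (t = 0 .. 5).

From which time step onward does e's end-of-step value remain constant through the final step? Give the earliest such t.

2

[bits: a,f,g,d,b,clk,k,c,e,h,j]
t=0: Δ0=10111011000 Δ1=10111111000 Δ2=10111111010 Δ3=10101111010 Δ4=00101111010 Δ5=00101111110 | 5Δ
t=1: Δ0=00101111110 Δ1=00101011111 | 1Δ
t=2: Δ0=00101011111 Δ1=00101111111 Δ2=00100111101 Δ3=00110111001 | 3Δ
t=3: Δ0=00110111001 Δ1=01110011001 | 1Δ
t=4: Δ0=01110011001 Δ1=01110111001 Δ2=01110101011 Δ3=01100101011 | 3Δ
t=5: Δ0=01100101011 Δ1=01100001011 | 1Δ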